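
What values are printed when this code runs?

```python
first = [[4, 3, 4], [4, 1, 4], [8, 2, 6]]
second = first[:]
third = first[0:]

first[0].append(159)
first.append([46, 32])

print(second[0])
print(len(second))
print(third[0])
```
[4, 3, 4, 159]
3
[4, 3, 4, 159]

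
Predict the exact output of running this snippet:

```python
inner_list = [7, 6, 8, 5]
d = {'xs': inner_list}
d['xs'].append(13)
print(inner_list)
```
[7, 6, 8, 5, 13]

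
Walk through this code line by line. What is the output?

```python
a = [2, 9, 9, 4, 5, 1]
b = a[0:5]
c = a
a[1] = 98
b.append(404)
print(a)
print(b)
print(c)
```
[2, 98, 9, 4, 5, 1]
[2, 9, 9, 4, 5, 404]
[2, 98, 9, 4, 5, 1]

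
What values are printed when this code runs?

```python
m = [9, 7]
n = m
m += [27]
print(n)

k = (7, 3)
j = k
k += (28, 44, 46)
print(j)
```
[9, 7, 27]
(7, 3)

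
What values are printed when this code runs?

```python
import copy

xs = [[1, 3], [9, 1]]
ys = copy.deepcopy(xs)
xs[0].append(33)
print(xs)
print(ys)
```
[[1, 3, 33], [9, 1]]
[[1, 3], [9, 1]]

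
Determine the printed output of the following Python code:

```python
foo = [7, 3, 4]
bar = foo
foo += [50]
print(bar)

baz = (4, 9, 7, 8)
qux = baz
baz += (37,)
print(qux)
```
[7, 3, 4, 50]
(4, 9, 7, 8)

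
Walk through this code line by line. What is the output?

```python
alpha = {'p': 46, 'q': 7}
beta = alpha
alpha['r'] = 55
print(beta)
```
{'p': 46, 'q': 7, 'r': 55}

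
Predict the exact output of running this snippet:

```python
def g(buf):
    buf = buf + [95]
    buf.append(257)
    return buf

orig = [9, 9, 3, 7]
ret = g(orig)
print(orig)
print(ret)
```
[9, 9, 3, 7]
[9, 9, 3, 7, 95, 257]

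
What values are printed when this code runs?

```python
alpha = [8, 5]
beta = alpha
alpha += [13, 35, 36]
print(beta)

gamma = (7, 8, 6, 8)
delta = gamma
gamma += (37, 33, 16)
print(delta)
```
[8, 5, 13, 35, 36]
(7, 8, 6, 8)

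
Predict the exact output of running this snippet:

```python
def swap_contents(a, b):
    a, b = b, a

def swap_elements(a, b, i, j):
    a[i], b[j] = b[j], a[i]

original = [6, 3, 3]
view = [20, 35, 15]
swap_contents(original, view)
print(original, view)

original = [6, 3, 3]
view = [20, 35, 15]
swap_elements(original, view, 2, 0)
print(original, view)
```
[6, 3, 3] [20, 35, 15]
[6, 3, 20] [3, 35, 15]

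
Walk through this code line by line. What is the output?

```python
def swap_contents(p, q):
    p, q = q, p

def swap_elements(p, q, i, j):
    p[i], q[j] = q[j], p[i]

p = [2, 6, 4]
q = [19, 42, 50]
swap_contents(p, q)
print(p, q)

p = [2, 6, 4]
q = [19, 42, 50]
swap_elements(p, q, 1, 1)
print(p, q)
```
[2, 6, 4] [19, 42, 50]
[2, 42, 4] [19, 6, 50]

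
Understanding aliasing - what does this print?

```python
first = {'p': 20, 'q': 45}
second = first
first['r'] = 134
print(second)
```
{'p': 20, 'q': 45, 'r': 134}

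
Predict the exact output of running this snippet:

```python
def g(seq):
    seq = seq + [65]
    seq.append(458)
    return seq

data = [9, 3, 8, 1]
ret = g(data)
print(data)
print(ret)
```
[9, 3, 8, 1]
[9, 3, 8, 1, 65, 458]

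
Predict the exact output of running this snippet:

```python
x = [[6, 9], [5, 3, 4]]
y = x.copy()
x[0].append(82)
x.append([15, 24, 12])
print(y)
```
[[6, 9, 82], [5, 3, 4]]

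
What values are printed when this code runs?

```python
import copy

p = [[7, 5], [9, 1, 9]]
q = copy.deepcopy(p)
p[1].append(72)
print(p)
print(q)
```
[[7, 5], [9, 1, 9, 72]]
[[7, 5], [9, 1, 9]]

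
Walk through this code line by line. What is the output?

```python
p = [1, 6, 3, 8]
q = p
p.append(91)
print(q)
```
[1, 6, 3, 8, 91]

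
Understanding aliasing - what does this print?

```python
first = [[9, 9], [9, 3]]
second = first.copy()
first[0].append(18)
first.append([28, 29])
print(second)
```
[[9, 9, 18], [9, 3]]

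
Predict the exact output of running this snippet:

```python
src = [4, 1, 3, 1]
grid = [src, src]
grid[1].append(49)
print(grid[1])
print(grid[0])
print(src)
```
[4, 1, 3, 1, 49]
[4, 1, 3, 1, 49]
[4, 1, 3, 1, 49]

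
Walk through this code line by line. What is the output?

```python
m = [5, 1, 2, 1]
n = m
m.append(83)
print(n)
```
[5, 1, 2, 1, 83]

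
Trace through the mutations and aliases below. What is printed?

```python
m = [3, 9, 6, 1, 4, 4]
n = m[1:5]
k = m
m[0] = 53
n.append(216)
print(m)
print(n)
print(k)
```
[53, 9, 6, 1, 4, 4]
[9, 6, 1, 4, 216]
[53, 9, 6, 1, 4, 4]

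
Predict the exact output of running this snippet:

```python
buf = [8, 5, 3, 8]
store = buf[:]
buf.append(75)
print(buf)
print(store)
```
[8, 5, 3, 8, 75]
[8, 5, 3, 8]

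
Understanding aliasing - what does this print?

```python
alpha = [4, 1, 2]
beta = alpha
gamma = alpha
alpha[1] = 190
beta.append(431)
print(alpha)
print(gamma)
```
[4, 190, 2, 431]
[4, 190, 2, 431]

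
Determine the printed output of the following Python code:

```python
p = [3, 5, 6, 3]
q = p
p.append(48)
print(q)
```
[3, 5, 6, 3, 48]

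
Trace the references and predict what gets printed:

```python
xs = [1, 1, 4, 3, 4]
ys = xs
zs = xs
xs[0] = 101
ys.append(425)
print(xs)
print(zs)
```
[101, 1, 4, 3, 4, 425]
[101, 1, 4, 3, 4, 425]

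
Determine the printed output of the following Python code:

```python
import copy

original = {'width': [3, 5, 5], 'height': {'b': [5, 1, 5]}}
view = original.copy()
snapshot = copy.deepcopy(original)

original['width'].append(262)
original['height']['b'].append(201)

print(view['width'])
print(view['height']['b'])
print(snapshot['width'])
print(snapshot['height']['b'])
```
[3, 5, 5, 262]
[5, 1, 5, 201]
[3, 5, 5]
[5, 1, 5]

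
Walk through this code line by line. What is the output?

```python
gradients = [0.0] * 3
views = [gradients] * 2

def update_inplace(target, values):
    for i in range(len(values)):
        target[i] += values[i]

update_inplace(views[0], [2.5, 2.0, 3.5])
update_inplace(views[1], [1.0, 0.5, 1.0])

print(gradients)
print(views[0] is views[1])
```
[3.5, 2.5, 4.5]
True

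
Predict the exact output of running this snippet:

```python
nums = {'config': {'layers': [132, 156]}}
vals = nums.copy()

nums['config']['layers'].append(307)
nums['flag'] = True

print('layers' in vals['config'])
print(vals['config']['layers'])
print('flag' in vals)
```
True
[132, 156, 307]
False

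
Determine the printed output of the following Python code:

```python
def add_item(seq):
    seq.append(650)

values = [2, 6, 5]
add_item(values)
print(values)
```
[2, 6, 5, 650]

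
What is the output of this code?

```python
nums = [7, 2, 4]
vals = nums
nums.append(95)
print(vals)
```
[7, 2, 4, 95]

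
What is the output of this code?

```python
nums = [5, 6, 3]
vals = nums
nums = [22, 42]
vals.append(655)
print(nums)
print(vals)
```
[22, 42]
[5, 6, 3, 655]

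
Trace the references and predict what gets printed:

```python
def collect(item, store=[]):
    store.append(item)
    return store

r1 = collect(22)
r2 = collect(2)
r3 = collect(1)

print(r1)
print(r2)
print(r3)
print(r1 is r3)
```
[22, 2, 1]
[22, 2, 1]
[22, 2, 1]
True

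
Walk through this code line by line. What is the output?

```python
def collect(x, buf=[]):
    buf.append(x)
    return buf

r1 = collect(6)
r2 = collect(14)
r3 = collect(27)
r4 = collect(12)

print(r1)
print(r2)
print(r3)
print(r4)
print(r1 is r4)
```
[6, 14, 27, 12]
[6, 14, 27, 12]
[6, 14, 27, 12]
[6, 14, 27, 12]
True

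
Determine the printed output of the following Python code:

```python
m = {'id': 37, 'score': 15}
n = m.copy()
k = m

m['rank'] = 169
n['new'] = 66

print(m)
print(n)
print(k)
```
{'id': 37, 'score': 15, 'rank': 169}
{'id': 37, 'score': 15, 'new': 66}
{'id': 37, 'score': 15, 'rank': 169}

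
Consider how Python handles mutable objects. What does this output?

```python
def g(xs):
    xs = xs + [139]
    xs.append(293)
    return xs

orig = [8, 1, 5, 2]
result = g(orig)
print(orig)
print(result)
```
[8, 1, 5, 2]
[8, 1, 5, 2, 139, 293]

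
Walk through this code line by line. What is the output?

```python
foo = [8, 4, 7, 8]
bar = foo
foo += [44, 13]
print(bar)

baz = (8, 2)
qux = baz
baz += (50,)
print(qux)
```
[8, 4, 7, 8, 44, 13]
(8, 2)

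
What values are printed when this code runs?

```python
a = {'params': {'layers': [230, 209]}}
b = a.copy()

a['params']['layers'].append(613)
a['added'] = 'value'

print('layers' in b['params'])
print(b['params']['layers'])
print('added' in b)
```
True
[230, 209, 613]
False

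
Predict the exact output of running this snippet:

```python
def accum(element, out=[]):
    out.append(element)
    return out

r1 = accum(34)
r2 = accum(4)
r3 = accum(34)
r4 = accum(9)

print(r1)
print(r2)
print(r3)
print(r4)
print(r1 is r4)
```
[34, 4, 34, 9]
[34, 4, 34, 9]
[34, 4, 34, 9]
[34, 4, 34, 9]
True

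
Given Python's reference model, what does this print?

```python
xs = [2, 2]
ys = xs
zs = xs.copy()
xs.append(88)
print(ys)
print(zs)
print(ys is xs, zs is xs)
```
[2, 2, 88]
[2, 2]
True False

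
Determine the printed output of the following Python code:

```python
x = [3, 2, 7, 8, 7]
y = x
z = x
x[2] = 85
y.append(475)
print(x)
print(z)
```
[3, 2, 85, 8, 7, 475]
[3, 2, 85, 8, 7, 475]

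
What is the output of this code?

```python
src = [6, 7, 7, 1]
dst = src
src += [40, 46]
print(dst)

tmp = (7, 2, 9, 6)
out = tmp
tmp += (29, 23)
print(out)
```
[6, 7, 7, 1, 40, 46]
(7, 2, 9, 6)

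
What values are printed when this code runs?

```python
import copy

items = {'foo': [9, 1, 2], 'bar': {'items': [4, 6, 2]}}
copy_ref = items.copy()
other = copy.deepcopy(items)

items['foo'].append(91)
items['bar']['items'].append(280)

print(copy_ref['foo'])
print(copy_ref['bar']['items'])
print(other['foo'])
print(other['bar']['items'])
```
[9, 1, 2, 91]
[4, 6, 2, 280]
[9, 1, 2]
[4, 6, 2]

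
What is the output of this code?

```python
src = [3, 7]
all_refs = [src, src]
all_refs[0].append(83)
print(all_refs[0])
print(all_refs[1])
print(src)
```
[3, 7, 83]
[3, 7, 83]
[3, 7, 83]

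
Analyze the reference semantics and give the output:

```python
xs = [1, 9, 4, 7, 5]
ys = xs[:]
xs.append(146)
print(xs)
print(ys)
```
[1, 9, 4, 7, 5, 146]
[1, 9, 4, 7, 5]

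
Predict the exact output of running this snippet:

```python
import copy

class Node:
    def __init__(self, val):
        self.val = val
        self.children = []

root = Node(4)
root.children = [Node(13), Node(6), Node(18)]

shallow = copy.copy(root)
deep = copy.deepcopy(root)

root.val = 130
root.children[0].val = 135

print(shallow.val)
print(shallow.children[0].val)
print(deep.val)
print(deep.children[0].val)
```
4
135
4
13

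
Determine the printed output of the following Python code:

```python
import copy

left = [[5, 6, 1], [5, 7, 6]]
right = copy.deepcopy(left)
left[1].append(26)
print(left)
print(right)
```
[[5, 6, 1], [5, 7, 6, 26]]
[[5, 6, 1], [5, 7, 6]]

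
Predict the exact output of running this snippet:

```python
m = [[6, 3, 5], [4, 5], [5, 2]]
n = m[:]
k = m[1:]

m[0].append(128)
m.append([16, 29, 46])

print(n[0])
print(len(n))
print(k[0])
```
[6, 3, 5, 128]
3
[4, 5]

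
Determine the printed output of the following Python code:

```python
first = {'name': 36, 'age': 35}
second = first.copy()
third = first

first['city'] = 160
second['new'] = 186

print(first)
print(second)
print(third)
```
{'name': 36, 'age': 35, 'city': 160}
{'name': 36, 'age': 35, 'new': 186}
{'name': 36, 'age': 35, 'city': 160}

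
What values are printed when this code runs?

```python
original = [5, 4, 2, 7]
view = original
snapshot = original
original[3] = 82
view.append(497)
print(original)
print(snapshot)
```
[5, 4, 2, 82, 497]
[5, 4, 2, 82, 497]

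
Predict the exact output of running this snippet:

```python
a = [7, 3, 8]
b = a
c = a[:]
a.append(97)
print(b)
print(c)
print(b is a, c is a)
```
[7, 3, 8, 97]
[7, 3, 8]
True False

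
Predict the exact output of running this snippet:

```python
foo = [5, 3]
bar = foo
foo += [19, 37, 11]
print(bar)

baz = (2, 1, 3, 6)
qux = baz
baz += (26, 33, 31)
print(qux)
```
[5, 3, 19, 37, 11]
(2, 1, 3, 6)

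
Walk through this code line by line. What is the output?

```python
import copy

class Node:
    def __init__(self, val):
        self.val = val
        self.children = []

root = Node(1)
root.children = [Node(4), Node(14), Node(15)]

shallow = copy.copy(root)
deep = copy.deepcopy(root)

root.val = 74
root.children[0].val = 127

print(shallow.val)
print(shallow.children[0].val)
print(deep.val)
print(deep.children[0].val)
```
1
127
1
4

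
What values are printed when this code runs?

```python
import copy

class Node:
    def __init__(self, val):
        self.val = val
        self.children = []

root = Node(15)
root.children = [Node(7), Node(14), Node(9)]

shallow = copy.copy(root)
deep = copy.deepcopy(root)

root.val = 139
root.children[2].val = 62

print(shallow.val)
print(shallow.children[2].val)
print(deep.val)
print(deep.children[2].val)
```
15
62
15
9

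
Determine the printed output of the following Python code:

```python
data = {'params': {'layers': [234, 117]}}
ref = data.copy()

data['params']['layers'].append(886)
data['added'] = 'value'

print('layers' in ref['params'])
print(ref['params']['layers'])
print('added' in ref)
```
True
[234, 117, 886]
False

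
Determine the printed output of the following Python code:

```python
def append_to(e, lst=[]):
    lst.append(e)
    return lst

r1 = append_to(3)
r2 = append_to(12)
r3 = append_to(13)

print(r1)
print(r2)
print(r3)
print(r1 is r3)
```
[3, 12, 13]
[3, 12, 13]
[3, 12, 13]
True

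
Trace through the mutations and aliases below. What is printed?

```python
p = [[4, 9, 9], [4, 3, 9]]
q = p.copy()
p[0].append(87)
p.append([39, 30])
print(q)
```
[[4, 9, 9, 87], [4, 3, 9]]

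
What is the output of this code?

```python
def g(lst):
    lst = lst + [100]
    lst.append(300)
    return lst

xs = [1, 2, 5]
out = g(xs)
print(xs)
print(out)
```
[1, 2, 5]
[1, 2, 5, 100, 300]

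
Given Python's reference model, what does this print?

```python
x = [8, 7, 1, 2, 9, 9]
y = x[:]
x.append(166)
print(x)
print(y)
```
[8, 7, 1, 2, 9, 9, 166]
[8, 7, 1, 2, 9, 9]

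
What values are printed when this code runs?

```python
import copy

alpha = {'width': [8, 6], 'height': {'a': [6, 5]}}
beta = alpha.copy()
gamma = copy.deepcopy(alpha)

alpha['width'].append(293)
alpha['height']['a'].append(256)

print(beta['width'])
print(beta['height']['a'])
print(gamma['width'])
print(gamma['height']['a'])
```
[8, 6, 293]
[6, 5, 256]
[8, 6]
[6, 5]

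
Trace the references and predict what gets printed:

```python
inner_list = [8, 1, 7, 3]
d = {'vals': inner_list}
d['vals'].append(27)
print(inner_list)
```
[8, 1, 7, 3, 27]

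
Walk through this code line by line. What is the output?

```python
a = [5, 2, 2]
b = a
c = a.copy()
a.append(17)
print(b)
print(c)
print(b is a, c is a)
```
[5, 2, 2, 17]
[5, 2, 2]
True False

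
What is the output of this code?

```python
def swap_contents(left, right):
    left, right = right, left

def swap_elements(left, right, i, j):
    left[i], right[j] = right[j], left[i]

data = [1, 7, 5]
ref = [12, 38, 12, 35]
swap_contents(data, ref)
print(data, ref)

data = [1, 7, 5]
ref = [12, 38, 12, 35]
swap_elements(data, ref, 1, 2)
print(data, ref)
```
[1, 7, 5] [12, 38, 12, 35]
[1, 12, 5] [12, 38, 7, 35]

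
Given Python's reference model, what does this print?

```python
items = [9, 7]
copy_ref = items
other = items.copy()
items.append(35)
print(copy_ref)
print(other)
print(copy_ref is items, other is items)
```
[9, 7, 35]
[9, 7]
True False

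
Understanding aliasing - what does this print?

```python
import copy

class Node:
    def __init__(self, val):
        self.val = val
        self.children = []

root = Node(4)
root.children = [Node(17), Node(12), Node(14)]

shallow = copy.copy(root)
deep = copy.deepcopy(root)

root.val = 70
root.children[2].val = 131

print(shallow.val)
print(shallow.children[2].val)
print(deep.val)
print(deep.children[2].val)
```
4
131
4
14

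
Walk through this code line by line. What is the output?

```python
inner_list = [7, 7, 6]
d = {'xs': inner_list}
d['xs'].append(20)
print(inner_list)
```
[7, 7, 6, 20]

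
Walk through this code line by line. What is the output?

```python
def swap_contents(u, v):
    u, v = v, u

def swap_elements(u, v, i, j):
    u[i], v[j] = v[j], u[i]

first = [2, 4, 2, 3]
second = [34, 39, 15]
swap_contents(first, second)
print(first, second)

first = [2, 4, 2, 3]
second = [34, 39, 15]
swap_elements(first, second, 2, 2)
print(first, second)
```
[2, 4, 2, 3] [34, 39, 15]
[2, 4, 15, 3] [34, 39, 2]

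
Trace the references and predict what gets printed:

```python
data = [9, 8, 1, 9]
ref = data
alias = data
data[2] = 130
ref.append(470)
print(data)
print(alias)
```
[9, 8, 130, 9, 470]
[9, 8, 130, 9, 470]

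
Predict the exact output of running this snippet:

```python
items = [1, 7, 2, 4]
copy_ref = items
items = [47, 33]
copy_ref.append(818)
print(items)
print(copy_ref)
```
[47, 33]
[1, 7, 2, 4, 818]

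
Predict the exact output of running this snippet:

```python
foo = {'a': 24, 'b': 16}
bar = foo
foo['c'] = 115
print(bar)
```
{'a': 24, 'b': 16, 'c': 115}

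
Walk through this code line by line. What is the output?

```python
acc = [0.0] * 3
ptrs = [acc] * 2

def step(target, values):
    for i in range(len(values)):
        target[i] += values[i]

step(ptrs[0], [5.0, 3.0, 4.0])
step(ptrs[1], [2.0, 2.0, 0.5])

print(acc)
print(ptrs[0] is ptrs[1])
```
[7.0, 5.0, 4.5]
True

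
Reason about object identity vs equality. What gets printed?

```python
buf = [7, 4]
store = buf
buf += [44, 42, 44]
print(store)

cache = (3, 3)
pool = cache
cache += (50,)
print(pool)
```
[7, 4, 44, 42, 44]
(3, 3)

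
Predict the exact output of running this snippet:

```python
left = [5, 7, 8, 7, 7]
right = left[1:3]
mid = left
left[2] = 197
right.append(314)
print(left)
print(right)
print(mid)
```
[5, 7, 197, 7, 7]
[7, 8, 314]
[5, 7, 197, 7, 7]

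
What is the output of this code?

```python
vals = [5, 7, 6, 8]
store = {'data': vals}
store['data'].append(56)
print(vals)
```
[5, 7, 6, 8, 56]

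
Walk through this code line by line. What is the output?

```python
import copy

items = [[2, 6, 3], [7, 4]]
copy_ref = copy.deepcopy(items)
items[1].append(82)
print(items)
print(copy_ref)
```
[[2, 6, 3], [7, 4, 82]]
[[2, 6, 3], [7, 4]]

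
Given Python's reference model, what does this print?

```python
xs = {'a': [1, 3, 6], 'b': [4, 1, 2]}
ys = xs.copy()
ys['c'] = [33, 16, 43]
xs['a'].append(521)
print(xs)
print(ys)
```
{'a': [1, 3, 6, 521], 'b': [4, 1, 2]}
{'a': [1, 3, 6, 521], 'b': [4, 1, 2], 'c': [33, 16, 43]}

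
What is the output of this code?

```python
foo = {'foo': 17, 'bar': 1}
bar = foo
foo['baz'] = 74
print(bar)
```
{'foo': 17, 'bar': 1, 'baz': 74}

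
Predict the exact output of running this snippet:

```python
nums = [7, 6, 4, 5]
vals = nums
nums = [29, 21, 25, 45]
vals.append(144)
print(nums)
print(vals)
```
[29, 21, 25, 45]
[7, 6, 4, 5, 144]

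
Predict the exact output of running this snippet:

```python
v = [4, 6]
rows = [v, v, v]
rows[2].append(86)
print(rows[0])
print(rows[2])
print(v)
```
[4, 6, 86]
[4, 6, 86]
[4, 6, 86]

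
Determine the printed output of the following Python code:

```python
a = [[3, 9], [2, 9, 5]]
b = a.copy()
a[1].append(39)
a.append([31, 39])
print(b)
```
[[3, 9], [2, 9, 5, 39]]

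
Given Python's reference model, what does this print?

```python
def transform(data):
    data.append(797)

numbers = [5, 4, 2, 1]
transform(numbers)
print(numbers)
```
[5, 4, 2, 1, 797]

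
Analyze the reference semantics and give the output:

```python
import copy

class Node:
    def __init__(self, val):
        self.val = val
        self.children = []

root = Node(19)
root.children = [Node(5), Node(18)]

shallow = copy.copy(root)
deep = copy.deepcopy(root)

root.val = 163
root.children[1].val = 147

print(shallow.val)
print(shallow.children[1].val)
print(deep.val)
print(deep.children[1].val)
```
19
147
19
18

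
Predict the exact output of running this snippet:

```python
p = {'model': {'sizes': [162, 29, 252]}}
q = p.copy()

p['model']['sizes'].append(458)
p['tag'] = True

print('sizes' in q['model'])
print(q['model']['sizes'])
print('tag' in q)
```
True
[162, 29, 252, 458]
False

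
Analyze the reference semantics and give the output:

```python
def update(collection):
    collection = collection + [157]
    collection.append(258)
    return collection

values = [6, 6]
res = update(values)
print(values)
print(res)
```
[6, 6]
[6, 6, 157, 258]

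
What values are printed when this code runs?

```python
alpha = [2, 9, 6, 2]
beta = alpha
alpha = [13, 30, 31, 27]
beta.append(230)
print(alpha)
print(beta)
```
[13, 30, 31, 27]
[2, 9, 6, 2, 230]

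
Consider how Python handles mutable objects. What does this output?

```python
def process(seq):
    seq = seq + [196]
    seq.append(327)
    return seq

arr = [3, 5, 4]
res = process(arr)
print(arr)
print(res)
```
[3, 5, 4]
[3, 5, 4, 196, 327]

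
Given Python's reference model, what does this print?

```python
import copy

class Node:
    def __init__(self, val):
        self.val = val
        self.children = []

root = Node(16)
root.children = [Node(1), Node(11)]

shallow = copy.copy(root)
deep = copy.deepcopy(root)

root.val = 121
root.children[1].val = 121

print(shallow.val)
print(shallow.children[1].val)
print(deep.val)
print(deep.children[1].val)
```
16
121
16
11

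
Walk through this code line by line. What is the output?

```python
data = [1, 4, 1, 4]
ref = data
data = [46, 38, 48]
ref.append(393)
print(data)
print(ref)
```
[46, 38, 48]
[1, 4, 1, 4, 393]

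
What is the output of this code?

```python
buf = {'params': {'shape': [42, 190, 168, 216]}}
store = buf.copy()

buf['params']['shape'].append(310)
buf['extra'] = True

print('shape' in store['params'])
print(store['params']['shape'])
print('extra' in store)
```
True
[42, 190, 168, 216, 310]
False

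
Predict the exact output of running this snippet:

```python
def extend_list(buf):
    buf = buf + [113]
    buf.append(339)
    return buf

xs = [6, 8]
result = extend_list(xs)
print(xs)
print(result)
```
[6, 8]
[6, 8, 113, 339]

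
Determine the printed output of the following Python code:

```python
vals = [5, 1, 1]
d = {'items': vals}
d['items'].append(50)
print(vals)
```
[5, 1, 1, 50]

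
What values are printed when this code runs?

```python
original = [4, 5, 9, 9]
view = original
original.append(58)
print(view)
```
[4, 5, 9, 9, 58]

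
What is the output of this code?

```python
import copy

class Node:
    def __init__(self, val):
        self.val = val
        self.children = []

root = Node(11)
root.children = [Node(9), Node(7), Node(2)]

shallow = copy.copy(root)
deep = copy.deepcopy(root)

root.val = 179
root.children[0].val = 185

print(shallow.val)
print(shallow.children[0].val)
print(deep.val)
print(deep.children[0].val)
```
11
185
11
9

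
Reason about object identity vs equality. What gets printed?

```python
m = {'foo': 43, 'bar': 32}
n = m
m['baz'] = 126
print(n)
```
{'foo': 43, 'bar': 32, 'baz': 126}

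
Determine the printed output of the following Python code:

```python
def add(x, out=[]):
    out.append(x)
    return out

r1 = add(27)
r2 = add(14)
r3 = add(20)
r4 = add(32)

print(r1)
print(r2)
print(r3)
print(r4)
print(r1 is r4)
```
[27, 14, 20, 32]
[27, 14, 20, 32]
[27, 14, 20, 32]
[27, 14, 20, 32]
True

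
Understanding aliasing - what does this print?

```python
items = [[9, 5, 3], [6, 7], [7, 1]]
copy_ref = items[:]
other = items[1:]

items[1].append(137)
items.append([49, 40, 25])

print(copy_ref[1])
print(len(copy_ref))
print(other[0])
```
[6, 7, 137]
3
[6, 7, 137]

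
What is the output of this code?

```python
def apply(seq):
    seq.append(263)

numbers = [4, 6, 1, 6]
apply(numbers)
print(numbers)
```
[4, 6, 1, 6, 263]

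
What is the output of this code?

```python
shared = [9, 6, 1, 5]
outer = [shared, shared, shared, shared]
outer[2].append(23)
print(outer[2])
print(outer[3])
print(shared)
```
[9, 6, 1, 5, 23]
[9, 6, 1, 5, 23]
[9, 6, 1, 5, 23]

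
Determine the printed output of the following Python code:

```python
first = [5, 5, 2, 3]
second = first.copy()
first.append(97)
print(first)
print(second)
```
[5, 5, 2, 3, 97]
[5, 5, 2, 3]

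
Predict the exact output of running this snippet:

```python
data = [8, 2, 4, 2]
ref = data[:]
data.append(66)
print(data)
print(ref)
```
[8, 2, 4, 2, 66]
[8, 2, 4, 2]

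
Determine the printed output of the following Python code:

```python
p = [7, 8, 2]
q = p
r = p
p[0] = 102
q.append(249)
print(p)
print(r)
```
[102, 8, 2, 249]
[102, 8, 2, 249]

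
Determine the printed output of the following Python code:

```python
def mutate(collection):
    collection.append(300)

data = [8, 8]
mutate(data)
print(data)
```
[8, 8, 300]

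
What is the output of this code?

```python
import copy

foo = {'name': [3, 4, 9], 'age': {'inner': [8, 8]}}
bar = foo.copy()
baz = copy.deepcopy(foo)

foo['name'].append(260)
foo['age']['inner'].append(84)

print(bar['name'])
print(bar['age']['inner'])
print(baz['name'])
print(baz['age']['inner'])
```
[3, 4, 9, 260]
[8, 8, 84]
[3, 4, 9]
[8, 8]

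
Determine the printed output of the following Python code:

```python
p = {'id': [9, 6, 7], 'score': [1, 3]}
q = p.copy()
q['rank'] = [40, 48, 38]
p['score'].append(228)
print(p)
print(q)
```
{'id': [9, 6, 7], 'score': [1, 3, 228]}
{'id': [9, 6, 7], 'score': [1, 3, 228], 'rank': [40, 48, 38]}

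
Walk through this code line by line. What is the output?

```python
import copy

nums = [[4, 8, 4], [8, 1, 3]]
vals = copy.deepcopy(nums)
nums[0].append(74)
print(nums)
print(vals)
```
[[4, 8, 4, 74], [8, 1, 3]]
[[4, 8, 4], [8, 1, 3]]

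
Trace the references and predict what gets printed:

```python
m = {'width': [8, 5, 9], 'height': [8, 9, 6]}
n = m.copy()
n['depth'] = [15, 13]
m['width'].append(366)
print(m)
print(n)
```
{'width': [8, 5, 9, 366], 'height': [8, 9, 6]}
{'width': [8, 5, 9, 366], 'height': [8, 9, 6], 'depth': [15, 13]}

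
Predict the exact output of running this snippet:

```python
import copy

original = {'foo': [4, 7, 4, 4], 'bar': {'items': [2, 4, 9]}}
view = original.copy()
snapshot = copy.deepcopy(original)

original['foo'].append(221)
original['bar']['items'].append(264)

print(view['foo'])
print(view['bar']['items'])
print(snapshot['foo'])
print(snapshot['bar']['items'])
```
[4, 7, 4, 4, 221]
[2, 4, 9, 264]
[4, 7, 4, 4]
[2, 4, 9]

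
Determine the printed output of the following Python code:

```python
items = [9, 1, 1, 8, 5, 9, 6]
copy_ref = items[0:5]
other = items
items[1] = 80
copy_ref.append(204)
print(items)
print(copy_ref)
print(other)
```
[9, 80, 1, 8, 5, 9, 6]
[9, 1, 1, 8, 5, 204]
[9, 80, 1, 8, 5, 9, 6]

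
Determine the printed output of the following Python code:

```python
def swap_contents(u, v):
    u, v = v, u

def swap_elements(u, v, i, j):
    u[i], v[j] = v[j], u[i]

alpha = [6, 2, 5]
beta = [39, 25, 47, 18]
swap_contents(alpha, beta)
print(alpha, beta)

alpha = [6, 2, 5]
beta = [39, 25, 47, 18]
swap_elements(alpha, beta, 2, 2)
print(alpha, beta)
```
[6, 2, 5] [39, 25, 47, 18]
[6, 2, 47] [39, 25, 5, 18]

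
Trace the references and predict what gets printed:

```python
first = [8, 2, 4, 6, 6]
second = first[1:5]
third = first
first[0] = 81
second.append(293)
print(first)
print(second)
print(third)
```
[81, 2, 4, 6, 6]
[2, 4, 6, 6, 293]
[81, 2, 4, 6, 6]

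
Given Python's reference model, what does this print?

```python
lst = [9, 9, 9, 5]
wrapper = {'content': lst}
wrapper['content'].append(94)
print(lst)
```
[9, 9, 9, 5, 94]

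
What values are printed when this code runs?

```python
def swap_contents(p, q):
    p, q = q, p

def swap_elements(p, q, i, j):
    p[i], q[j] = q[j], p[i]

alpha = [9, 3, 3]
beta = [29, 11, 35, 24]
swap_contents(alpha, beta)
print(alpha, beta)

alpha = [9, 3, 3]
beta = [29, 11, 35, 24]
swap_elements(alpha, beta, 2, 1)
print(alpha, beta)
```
[9, 3, 3] [29, 11, 35, 24]
[9, 3, 11] [29, 3, 35, 24]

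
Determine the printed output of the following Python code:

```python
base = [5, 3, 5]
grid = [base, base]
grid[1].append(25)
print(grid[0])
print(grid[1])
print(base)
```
[5, 3, 5, 25]
[5, 3, 5, 25]
[5, 3, 5, 25]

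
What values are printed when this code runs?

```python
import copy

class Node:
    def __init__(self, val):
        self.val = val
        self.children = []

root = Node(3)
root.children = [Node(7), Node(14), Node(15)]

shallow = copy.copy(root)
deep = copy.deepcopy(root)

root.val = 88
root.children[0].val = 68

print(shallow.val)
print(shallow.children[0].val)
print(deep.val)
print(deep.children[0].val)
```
3
68
3
7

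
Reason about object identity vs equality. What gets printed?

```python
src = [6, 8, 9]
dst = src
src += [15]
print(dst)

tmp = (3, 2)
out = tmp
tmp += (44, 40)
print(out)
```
[6, 8, 9, 15]
(3, 2)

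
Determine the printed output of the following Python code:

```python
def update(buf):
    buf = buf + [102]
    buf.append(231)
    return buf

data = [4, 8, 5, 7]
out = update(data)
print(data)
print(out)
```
[4, 8, 5, 7]
[4, 8, 5, 7, 102, 231]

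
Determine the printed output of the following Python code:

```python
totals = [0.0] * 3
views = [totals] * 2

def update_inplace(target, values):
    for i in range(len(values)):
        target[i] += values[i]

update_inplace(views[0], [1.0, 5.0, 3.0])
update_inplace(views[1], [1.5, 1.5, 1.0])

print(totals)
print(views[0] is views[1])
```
[2.5, 6.5, 4.0]
True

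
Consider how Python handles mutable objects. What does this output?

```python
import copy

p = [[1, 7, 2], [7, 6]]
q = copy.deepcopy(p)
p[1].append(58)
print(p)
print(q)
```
[[1, 7, 2], [7, 6, 58]]
[[1, 7, 2], [7, 6]]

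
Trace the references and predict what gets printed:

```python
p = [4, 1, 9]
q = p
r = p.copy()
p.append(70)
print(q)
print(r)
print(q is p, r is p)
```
[4, 1, 9, 70]
[4, 1, 9]
True False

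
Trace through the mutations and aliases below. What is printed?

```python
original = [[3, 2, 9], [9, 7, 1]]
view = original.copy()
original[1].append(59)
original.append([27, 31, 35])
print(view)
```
[[3, 2, 9], [9, 7, 1, 59]]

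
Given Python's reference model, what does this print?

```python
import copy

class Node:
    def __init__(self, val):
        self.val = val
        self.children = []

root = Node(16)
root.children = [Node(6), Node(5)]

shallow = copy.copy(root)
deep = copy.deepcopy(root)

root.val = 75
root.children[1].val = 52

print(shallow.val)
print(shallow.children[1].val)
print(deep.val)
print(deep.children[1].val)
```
16
52
16
5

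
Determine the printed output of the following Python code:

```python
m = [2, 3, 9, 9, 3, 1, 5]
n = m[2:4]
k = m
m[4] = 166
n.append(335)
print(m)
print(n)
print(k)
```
[2, 3, 9, 9, 166, 1, 5]
[9, 9, 335]
[2, 3, 9, 9, 166, 1, 5]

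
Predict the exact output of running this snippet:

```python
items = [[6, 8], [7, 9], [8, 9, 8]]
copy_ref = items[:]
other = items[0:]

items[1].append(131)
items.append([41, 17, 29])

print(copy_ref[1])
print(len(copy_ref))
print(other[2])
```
[7, 9, 131]
3
[8, 9, 8]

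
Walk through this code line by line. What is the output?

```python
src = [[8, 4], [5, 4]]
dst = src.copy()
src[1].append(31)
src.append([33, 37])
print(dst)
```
[[8, 4], [5, 4, 31]]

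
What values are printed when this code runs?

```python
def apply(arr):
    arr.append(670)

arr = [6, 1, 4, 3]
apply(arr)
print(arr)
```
[6, 1, 4, 3, 670]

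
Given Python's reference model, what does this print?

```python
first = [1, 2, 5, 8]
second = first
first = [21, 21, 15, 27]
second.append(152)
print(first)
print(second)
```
[21, 21, 15, 27]
[1, 2, 5, 8, 152]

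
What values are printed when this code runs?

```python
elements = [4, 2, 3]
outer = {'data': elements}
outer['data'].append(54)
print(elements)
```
[4, 2, 3, 54]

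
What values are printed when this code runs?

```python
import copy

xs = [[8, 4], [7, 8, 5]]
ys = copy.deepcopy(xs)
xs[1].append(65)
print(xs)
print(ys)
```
[[8, 4], [7, 8, 5, 65]]
[[8, 4], [7, 8, 5]]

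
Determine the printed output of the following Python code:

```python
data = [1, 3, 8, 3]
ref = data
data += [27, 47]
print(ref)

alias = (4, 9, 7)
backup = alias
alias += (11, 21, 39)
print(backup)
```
[1, 3, 8, 3, 27, 47]
(4, 9, 7)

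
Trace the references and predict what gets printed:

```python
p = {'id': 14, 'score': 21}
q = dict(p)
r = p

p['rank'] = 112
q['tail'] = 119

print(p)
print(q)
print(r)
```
{'id': 14, 'score': 21, 'rank': 112}
{'id': 14, 'score': 21, 'tail': 119}
{'id': 14, 'score': 21, 'rank': 112}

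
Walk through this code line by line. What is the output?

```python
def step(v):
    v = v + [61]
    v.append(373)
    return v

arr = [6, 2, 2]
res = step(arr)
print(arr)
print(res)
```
[6, 2, 2]
[6, 2, 2, 61, 373]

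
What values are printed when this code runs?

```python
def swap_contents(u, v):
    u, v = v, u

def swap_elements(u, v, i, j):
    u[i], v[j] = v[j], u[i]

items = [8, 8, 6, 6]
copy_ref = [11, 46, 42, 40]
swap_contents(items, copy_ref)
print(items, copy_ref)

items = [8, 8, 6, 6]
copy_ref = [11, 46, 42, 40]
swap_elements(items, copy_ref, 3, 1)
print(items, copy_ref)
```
[8, 8, 6, 6] [11, 46, 42, 40]
[8, 8, 6, 46] [11, 6, 42, 40]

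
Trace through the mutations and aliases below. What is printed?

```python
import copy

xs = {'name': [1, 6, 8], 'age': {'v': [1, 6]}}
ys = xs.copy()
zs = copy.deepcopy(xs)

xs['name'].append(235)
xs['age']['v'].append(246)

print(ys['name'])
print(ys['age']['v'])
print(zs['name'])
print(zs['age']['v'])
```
[1, 6, 8, 235]
[1, 6, 246]
[1, 6, 8]
[1, 6]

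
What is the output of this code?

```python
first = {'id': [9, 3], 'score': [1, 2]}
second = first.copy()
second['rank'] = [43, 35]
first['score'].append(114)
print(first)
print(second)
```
{'id': [9, 3], 'score': [1, 2, 114]}
{'id': [9, 3], 'score': [1, 2, 114], 'rank': [43, 35]}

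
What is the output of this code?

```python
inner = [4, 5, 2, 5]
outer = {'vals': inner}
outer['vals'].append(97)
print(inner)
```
[4, 5, 2, 5, 97]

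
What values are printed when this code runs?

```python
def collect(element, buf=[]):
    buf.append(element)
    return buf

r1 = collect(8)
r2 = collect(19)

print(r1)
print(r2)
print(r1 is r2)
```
[8, 19]
[8, 19]
True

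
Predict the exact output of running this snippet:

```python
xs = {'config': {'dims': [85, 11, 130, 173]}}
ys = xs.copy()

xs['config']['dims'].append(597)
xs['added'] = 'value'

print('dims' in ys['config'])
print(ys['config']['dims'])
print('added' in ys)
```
True
[85, 11, 130, 173, 597]
False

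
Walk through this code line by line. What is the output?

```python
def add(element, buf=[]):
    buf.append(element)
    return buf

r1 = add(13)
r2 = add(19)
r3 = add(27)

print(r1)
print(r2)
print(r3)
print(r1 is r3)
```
[13, 19, 27]
[13, 19, 27]
[13, 19, 27]
True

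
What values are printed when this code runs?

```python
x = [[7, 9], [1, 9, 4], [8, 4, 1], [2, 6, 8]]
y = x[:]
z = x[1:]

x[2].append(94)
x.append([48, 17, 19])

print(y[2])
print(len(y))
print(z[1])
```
[8, 4, 1, 94]
4
[8, 4, 1, 94]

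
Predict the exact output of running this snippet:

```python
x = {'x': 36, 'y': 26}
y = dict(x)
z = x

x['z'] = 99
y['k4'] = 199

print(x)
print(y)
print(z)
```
{'x': 36, 'y': 26, 'z': 99}
{'x': 36, 'y': 26, 'k4': 199}
{'x': 36, 'y': 26, 'z': 99}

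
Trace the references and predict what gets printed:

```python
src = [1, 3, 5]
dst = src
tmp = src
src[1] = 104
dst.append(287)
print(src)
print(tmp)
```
[1, 104, 5, 287]
[1, 104, 5, 287]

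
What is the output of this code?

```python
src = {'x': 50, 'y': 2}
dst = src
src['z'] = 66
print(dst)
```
{'x': 50, 'y': 2, 'z': 66}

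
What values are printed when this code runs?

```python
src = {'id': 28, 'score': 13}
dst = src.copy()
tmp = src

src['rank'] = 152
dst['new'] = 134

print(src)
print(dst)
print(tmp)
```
{'id': 28, 'score': 13, 'rank': 152}
{'id': 28, 'score': 13, 'new': 134}
{'id': 28, 'score': 13, 'rank': 152}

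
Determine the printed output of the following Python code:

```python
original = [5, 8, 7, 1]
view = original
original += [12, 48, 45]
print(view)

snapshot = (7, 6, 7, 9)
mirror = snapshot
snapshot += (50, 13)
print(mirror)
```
[5, 8, 7, 1, 12, 48, 45]
(7, 6, 7, 9)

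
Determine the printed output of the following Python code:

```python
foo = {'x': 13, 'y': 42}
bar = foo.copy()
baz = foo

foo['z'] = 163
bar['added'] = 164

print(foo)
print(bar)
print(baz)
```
{'x': 13, 'y': 42, 'z': 163}
{'x': 13, 'y': 42, 'added': 164}
{'x': 13, 'y': 42, 'z': 163}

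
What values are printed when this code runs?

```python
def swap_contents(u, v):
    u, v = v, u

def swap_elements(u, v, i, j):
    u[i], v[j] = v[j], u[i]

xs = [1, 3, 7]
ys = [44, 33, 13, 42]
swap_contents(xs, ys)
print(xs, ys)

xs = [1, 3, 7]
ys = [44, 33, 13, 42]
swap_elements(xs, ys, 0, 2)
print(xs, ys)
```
[1, 3, 7] [44, 33, 13, 42]
[13, 3, 7] [44, 33, 1, 42]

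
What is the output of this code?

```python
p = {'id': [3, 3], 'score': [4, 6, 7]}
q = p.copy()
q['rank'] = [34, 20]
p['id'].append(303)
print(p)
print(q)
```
{'id': [3, 3, 303], 'score': [4, 6, 7]}
{'id': [3, 3, 303], 'score': [4, 6, 7], 'rank': [34, 20]}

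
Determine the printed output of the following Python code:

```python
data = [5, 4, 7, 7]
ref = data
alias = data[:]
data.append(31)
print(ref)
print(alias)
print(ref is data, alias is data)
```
[5, 4, 7, 7, 31]
[5, 4, 7, 7]
True False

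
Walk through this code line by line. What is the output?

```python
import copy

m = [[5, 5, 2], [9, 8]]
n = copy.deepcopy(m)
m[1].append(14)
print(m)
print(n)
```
[[5, 5, 2], [9, 8, 14]]
[[5, 5, 2], [9, 8]]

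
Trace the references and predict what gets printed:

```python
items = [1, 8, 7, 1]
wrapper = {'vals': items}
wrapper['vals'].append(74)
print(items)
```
[1, 8, 7, 1, 74]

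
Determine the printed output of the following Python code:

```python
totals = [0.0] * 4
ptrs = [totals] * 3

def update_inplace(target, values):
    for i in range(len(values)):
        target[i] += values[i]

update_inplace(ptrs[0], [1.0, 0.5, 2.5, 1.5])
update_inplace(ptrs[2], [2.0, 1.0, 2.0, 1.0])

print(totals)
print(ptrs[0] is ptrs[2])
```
[3.0, 1.5, 4.5, 2.5]
True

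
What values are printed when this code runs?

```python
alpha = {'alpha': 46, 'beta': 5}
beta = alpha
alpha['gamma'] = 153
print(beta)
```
{'alpha': 46, 'beta': 5, 'gamma': 153}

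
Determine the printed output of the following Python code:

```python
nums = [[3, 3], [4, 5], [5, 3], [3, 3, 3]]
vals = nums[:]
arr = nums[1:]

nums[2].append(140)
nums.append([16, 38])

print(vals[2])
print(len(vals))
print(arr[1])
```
[5, 3, 140]
4
[5, 3, 140]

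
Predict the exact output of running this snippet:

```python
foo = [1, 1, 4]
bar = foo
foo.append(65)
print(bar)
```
[1, 1, 4, 65]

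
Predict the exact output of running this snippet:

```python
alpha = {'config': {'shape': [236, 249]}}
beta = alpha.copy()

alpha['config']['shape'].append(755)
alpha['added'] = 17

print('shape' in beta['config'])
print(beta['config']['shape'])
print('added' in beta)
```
True
[236, 249, 755]
False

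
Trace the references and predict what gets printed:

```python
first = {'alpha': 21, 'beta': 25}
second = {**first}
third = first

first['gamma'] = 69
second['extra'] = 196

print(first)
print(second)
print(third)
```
{'alpha': 21, 'beta': 25, 'gamma': 69}
{'alpha': 21, 'beta': 25, 'extra': 196}
{'alpha': 21, 'beta': 25, 'gamma': 69}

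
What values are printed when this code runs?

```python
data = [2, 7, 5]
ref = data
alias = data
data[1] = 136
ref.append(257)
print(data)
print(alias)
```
[2, 136, 5, 257]
[2, 136, 5, 257]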